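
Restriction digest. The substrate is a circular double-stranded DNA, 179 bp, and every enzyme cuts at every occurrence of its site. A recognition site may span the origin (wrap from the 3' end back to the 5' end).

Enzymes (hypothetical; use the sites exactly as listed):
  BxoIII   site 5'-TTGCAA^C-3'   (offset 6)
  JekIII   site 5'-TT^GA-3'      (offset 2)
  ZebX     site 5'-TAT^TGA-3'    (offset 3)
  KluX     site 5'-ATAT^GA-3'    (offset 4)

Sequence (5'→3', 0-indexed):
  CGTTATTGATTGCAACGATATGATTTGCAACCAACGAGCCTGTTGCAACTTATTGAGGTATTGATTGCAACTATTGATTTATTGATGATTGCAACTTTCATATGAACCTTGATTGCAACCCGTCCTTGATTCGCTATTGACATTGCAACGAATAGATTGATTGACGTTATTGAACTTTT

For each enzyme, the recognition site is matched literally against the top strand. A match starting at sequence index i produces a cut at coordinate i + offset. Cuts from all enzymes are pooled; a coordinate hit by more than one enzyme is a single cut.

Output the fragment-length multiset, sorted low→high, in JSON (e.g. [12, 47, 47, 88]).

Scan for sites:
  BxoIII TTGCAAC/6: at [9, 24, 42, 64, 88, 112, 142] ⇒ [15, 30, 48, 70, 94, 118, 148]
  JekIII TTGA/2: at [5, 52, 60, 73, 81, 108, 125, 136, 156, 160, 169] ⇒ [7, 54, 62, 75, 83, 110, 127, 138, 158, 162, 171]
  ZebX TATTGA/3: at [3, 50, 58, 71, 79, 134, 167] ⇒ [6, 53, 61, 74, 82, 137, 170]
  KluX ATATGA/4: at [17, 99] ⇒ [21, 103]

Pooled cuts: [6, 7, 15, 21, 30, 48, 53, 54, 61, 62, 70, 74, 75, 82, 83, 94, 103, 110, 118, 127, 137, 138, 148, 158, 162, 170, 171]

Fragments:
  6→7: 1 bp
  7→15: 8 bp
  15→21: 6 bp
  21→30: 9 bp
  30→48: 18 bp
  48→53: 5 bp
  53→54: 1 bp
  54→61: 7 bp
  61→62: 1 bp
  62→70: 8 bp
  70→74: 4 bp
  74→75: 1 bp
  75→82: 7 bp
  82→83: 1 bp
  83→94: 11 bp
  94→103: 9 bp
  103→110: 7 bp
  110→118: 8 bp
  118→127: 9 bp
  127→137: 10 bp
  137→138: 1 bp
  138→148: 10 bp
  148→158: 10 bp
  158→162: 4 bp
  162→170: 8 bp
  170→171: 1 bp
  171→6 (wrap): 179-171+6 = 14 bp

[1,1,1,1,1,1,1,4,4,5,6,7,7,7,8,8,8,8,9,9,9,10,10,10,11,14,18]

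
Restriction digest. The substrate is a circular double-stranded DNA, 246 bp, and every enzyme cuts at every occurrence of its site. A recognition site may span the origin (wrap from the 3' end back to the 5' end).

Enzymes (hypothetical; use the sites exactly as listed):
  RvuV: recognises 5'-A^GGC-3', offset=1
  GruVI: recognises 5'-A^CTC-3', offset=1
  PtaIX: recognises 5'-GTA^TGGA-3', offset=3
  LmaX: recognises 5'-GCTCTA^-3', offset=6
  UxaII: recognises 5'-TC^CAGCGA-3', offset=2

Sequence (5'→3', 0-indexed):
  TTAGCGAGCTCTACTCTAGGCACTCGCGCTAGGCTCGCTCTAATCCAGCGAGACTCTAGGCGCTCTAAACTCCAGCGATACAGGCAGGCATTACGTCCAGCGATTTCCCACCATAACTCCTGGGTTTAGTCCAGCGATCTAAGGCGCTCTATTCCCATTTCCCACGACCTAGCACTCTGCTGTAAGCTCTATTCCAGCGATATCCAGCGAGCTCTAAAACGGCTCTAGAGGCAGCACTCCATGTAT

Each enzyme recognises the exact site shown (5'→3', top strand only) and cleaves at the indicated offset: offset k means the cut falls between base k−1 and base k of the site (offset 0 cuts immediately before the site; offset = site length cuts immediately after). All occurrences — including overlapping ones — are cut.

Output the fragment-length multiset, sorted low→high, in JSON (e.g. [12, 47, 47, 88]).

[2,2,3,3,3,4,4,5,5,7,8,9,9,9,10,10,11,11,11,11,12,15,17,19,23,23]

Site scan:
  RvuV (AGGC, off=1): starts [17, 30, 57, 81, 85, 141, 228] → cuts [18, 31, 58, 82, 86, 142, 229]
  GruVI (ACTC, off=1): starts [12, 21, 52, 68, 115, 173, 235] → cuts [13, 22, 53, 69, 116, 174, 236]
  PtaIX (GTATGGA, off=3): no sites
  LmaX (GCTCTA, off=6): starts [7, 36, 61, 145, 185, 210, 221] → cuts [13, 42, 67, 151, 191, 216, 227]
  UxaII (TCCAGCGA, off=2): starts [43, 70, 95, 129, 192, 202] → cuts [45, 72, 97, 131, 194, 204]

Pooled cuts: [13, 18, 22, 31, 42, 45, 53, 58, 67, 69, 72, 82, 86, 97, 116, 131, 142, 151, 174, 191, 194, 204, 216, 227, 229, 236]

Fragment lengths:
  13→18: 5 bp
  18→22: 4 bp
  22→31: 9 bp
  31→42: 11 bp
  42→45: 3 bp
  45→53: 8 bp
  53→58: 5 bp
  58→67: 9 bp
  67→69: 2 bp
  69→72: 3 bp
  72→82: 10 bp
  82→86: 4 bp
  86→97: 11 bp
  97→116: 19 bp
  116→131: 15 bp
  131→142: 11 bp
  142→151: 9 bp
  151→174: 23 bp
  174→191: 17 bp
  191→194: 3 bp
  194→204: 10 bp
  204→216: 12 bp
  216→227: 11 bp
  227→229: 2 bp
  229→236: 7 bp
  236→13 (wrap): 246-236+13 = 23 bp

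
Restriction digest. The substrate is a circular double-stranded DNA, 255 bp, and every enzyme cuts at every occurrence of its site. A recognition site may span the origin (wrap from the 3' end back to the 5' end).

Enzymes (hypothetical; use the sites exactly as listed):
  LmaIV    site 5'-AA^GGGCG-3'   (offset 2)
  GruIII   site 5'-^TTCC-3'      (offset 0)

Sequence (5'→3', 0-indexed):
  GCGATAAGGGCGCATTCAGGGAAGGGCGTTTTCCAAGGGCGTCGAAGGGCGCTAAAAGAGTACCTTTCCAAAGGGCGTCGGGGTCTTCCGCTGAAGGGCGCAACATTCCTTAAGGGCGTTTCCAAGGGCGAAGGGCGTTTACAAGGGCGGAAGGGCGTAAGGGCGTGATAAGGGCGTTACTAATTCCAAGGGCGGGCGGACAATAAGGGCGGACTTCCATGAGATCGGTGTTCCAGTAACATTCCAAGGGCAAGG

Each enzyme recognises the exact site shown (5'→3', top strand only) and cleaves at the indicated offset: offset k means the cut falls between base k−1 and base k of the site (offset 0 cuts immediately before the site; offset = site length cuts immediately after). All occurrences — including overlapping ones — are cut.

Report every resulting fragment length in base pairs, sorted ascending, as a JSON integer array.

[6,6,6,6,7,7,7,8,8,8,8,9,10,10,10,11,11,12,12,12,13,16,16,17,19]

Scan for sites:
  LmaIV AAGGGCG/2: at [5, 21, 34, 44, 70, 93, 111, 123, 130, 142, 150, 158, 169, 187, 204, 251] ⇒ [7, 23, 36, 46, 72, 95, 113, 125, 132, 144, 152, 160, 171, 189, 206, 253]
  GruIII TTCC/0: at [30, 65, 85, 105, 119, 183, 214, 230, 241] ⇒ [30, 65, 85, 105, 119, 183, 214, 230, 241]

All cut coordinates (distinct, sorted): [7, 23, 30, 36, 46, 65, 72, 85, 95, 105, 113, 119, 125, 132, 144, 152, 160, 171, 183, 189, 206, 214, 230, 241, 253]

Fragment lengths:
  7→23: 16 bp
  23→30: 7 bp
  30→36: 6 bp
  36→46: 10 bp
  46→65: 19 bp
  65→72: 7 bp
  72→85: 13 bp
  85→95: 10 bp
  95→105: 10 bp
  105→113: 8 bp
  113→119: 6 bp
  119→125: 6 bp
  125→132: 7 bp
  132→144: 12 bp
  144→152: 8 bp
  152→160: 8 bp
  160→171: 11 bp
  171→183: 12 bp
  183→189: 6 bp
  189→206: 17 bp
  206→214: 8 bp
  214→230: 16 bp
  230→241: 11 bp
  241→253: 12 bp
  253→7 (wrap): 255-253+7 = 9 bp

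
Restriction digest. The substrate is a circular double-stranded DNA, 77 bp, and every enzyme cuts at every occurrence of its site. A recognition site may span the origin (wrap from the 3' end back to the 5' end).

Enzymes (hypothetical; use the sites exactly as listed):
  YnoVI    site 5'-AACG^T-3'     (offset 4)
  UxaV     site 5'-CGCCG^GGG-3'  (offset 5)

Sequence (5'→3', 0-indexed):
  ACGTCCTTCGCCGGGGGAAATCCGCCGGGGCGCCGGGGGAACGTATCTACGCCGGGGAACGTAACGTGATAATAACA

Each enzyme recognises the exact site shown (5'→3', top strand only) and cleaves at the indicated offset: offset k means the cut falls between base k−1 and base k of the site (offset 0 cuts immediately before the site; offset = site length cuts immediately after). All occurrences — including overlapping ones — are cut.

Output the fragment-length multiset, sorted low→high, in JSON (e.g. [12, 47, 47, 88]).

[5,7,8,8,10,11,14,14]

Per-enzyme occurrences:
  YnoVI AACGT/4: at [39, 57, 62, 76] ⇒ [3, 43, 61, 66]
  UxaV CGCCGGGG/5: at [8, 22, 30, 49] ⇒ [13, 27, 35, 54]

All cut coordinates (distinct, sorted): [3, 13, 27, 35, 43, 54, 61, 66]

Fragments:
  3→13: 10 bp
  13→27: 14 bp
  27→35: 8 bp
  35→43: 8 bp
  43→54: 11 bp
  54→61: 7 bp
  61→66: 5 bp
  66→3 (wrap): 77-66+3 = 14 bp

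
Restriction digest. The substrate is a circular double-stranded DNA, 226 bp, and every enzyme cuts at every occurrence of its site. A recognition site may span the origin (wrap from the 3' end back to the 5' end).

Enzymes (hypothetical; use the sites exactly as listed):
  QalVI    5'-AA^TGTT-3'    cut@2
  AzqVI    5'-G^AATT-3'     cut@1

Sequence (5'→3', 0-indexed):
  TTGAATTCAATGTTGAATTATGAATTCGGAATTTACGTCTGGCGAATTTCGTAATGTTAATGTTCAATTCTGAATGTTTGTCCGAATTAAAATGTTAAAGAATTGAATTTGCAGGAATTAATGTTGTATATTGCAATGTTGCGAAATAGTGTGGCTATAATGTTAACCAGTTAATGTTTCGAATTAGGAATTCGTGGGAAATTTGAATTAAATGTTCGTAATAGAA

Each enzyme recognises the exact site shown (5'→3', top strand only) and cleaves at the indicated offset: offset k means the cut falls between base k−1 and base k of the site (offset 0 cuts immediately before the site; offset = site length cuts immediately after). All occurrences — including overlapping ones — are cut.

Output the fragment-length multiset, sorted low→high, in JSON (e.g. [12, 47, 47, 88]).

[5,5,5,6,6,7,7,7,7,7,7,8,8,10,10,10,12,14,14,15,15,17,24]

Per-enzyme occurrences:
  QalVI (AATGTT, off=2): starts [8, 52, 58, 72, 90, 119, 134, 158, 172, 210] → cuts [10, 54, 60, 74, 92, 121, 136, 160, 174, 212]
  AzqVI (GAATT, off=1): starts [2, 14, 21, 28, 43, 83, 99, 104, 114, 180, 187, 204, 223] → cuts [3, 15, 22, 29, 44, 84, 100, 105, 115, 181, 188, 205, 224]

All cut coordinates (distinct, sorted): [3, 10, 15, 22, 29, 44, 54, 60, 74, 84, 92, 100, 105, 115, 121, 136, 160, 174, 181, 188, 205, 212, 224]

Fragments:
  3→10: 7 bp
  10→15: 5 bp
  15→22: 7 bp
  22→29: 7 bp
  29→44: 15 bp
  44→54: 10 bp
  54→60: 6 bp
  60→74: 14 bp
  74→84: 10 bp
  84→92: 8 bp
  92→100: 8 bp
  100→105: 5 bp
  105→115: 10 bp
  115→121: 6 bp
  121→136: 15 bp
  136→160: 24 bp
  160→174: 14 bp
  174→181: 7 bp
  181→188: 7 bp
  188→205: 17 bp
  205→212: 7 bp
  212→224: 12 bp
  224→3 (wrap): 226-224+3 = 5 bp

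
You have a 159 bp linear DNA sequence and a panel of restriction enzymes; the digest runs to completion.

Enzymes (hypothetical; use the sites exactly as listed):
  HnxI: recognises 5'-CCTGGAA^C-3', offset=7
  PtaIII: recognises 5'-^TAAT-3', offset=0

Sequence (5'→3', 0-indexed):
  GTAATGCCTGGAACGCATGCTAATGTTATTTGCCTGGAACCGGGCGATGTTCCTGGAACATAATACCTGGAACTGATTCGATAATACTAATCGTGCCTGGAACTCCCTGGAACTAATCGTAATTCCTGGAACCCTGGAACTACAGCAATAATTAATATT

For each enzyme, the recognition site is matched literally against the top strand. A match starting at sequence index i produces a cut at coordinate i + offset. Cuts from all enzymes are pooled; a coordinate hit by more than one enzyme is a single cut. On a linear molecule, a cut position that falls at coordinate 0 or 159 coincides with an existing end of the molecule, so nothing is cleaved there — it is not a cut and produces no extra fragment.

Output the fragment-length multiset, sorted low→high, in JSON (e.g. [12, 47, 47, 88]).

Scan for sites:
  HnxI CCTGGAAC/7: at [6, 32, 51, 65, 95, 105, 124, 132] ⇒ [13, 39, 58, 72, 102, 112, 131, 139]
  PtaIII TAAT/0: at [1, 20, 60, 81, 87, 113, 119, 148, 152] ⇒ [1, 20, 60, 81, 87, 113, 119, 148, 152]

All cut coordinates (distinct, sorted): [1, 13, 20, 39, 58, 60, 72, 81, 87, 102, 112, 113, 119, 131, 139, 148, 152]

Fragments:
  [0,1): 1 bp
  [1,13): 12 bp
  [13,20): 7 bp
  [20,39): 19 bp
  [39,58): 19 bp
  [58,60): 2 bp
  [60,72): 12 bp
  [72,81): 9 bp
  [81,87): 6 bp
  [87,102): 15 bp
  [102,112): 10 bp
  [112,113): 1 bp
  [113,119): 6 bp
  [119,131): 12 bp
  [131,139): 8 bp
  [139,148): 9 bp
  [148,152): 4 bp
  [152,159): 7 bp

[1,1,2,4,6,6,7,7,8,9,9,10,12,12,12,15,19,19]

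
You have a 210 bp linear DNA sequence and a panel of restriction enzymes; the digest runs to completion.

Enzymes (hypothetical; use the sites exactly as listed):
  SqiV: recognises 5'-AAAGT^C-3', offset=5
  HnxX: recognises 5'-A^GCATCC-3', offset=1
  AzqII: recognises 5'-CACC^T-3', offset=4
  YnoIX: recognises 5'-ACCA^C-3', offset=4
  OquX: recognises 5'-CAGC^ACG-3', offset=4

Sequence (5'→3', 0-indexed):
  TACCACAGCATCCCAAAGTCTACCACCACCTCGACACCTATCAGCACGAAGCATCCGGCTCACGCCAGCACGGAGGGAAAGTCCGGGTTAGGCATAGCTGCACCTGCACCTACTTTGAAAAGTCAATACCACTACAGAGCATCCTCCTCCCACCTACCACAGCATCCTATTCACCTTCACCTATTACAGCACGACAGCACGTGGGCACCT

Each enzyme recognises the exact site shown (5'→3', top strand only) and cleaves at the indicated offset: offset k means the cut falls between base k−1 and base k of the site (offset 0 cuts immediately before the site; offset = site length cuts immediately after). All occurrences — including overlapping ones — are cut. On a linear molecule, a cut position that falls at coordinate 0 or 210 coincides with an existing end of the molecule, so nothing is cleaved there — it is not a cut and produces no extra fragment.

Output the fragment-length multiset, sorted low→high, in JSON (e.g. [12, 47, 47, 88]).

Site scan:
  SqiV AAAGTC/5: at [14, 77, 118] ⇒ [19, 82, 123]
  HnxX AGCATCC/1: at [6, 49, 137, 160] ⇒ [7, 50, 138, 161]
  AzqII CACCT/4: at [26, 34, 100, 106, 150, 171, 177, 205] ⇒ [30, 38, 104, 110, 154, 175, 181, 209]
  YnoIX ACCAC/4: at [1, 21, 24, 127, 155] ⇒ [5, 25, 28, 131, 159]
  OquX CAGCACG/4: at [41, 65, 186, 194] ⇒ [45, 69, 190, 198]

Pooled cuts: [5, 7, 19, 25, 28, 30, 38, 45, 50, 69, 82, 104, 110, 123, 131, 138, 154, 159, 161, 175, 181, 190, 198, 209]

Fragments:
  [0,5): 5 bp
  [5,7): 2 bp
  [7,19): 12 bp
  [19,25): 6 bp
  [25,28): 3 bp
  [28,30): 2 bp
  [30,38): 8 bp
  [38,45): 7 bp
  [45,50): 5 bp
  [50,69): 19 bp
  [69,82): 13 bp
  [82,104): 22 bp
  [104,110): 6 bp
  [110,123): 13 bp
  [123,131): 8 bp
  [131,138): 7 bp
  [138,154): 16 bp
  [154,159): 5 bp
  [159,161): 2 bp
  [161,175): 14 bp
  [175,181): 6 bp
  [181,190): 9 bp
  [190,198): 8 bp
  [198,209): 11 bp
  [209,210): 1 bp

[1,2,2,2,3,5,5,5,6,6,6,7,7,8,8,8,9,11,12,13,13,14,16,19,22]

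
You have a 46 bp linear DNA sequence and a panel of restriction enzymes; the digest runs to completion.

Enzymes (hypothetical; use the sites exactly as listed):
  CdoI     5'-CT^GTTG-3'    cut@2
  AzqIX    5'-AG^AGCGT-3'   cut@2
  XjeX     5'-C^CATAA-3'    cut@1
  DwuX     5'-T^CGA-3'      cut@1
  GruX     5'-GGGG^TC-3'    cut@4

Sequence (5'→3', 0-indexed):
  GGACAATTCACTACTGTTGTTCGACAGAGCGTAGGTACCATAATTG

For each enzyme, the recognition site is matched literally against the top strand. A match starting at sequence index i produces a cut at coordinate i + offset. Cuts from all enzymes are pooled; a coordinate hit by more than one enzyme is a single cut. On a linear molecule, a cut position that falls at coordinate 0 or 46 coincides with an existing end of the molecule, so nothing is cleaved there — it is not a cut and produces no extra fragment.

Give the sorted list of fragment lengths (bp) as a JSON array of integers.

Scan for sites:
  CdoI CTGTTG/2: at [13] ⇒ [15]
  AzqIX AGAGCGT/2: at [25] ⇒ [27]
  XjeX CCATAA/1: at [37] ⇒ [38]
  DwuX TCGA/1: at [20] ⇒ [21]
  GruX (GGGGTC, off=4): no sites

Pooled cuts: [15, 21, 27, 38]

Fragment lengths:
  [0,15): 15 bp
  [15,21): 6 bp
  [21,27): 6 bp
  [27,38): 11 bp
  [38,46): 8 bp

[6,6,8,11,15]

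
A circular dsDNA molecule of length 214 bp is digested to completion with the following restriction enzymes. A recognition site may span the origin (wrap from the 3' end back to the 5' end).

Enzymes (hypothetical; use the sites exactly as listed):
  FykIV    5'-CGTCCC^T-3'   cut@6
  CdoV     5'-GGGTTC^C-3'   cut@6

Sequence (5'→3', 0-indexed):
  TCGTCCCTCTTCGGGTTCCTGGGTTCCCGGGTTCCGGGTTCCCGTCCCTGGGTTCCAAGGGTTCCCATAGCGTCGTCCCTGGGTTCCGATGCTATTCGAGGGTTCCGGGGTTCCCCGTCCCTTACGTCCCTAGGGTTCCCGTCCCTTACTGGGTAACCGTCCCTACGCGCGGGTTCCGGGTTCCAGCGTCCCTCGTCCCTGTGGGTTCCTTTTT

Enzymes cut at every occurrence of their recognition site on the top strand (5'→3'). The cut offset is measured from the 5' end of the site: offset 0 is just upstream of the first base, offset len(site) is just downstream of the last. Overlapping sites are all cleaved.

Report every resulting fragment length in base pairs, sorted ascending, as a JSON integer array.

Scan for sites:
  FykIV CGTCCCT/6: at [1, 42, 73, 115, 124, 139, 157, 186, 193] ⇒ [7, 48, 79, 121, 130, 145, 163, 192, 199]
  CdoV GGGTTCC/6: at [12, 20, 28, 35, 49, 58, 80, 99, 107, 132, 170, 177, 202] ⇒ [18, 26, 34, 41, 55, 64, 86, 105, 113, 138, 176, 183, 208]

Pooled cuts: [7, 18, 26, 34, 41, 48, 55, 64, 79, 86, 105, 113, 121, 130, 138, 145, 163, 176, 183, 192, 199, 208]

Fragment lengths:
  7→18: 11 bp
  18→26: 8 bp
  26→34: 8 bp
  34→41: 7 bp
  41→48: 7 bp
  48→55: 7 bp
  55→64: 9 bp
  64→79: 15 bp
  79→86: 7 bp
  86→105: 19 bp
  105→113: 8 bp
  113→121: 8 bp
  121→130: 9 bp
  130→138: 8 bp
  138→145: 7 bp
  145→163: 18 bp
  163→176: 13 bp
  176→183: 7 bp
  183→192: 9 bp
  192→199: 7 bp
  199→208: 9 bp
  208→7 (wrap): 214-208+7 = 13 bp

[7,7,7,7,7,7,7,8,8,8,8,8,9,9,9,9,11,13,13,15,18,19]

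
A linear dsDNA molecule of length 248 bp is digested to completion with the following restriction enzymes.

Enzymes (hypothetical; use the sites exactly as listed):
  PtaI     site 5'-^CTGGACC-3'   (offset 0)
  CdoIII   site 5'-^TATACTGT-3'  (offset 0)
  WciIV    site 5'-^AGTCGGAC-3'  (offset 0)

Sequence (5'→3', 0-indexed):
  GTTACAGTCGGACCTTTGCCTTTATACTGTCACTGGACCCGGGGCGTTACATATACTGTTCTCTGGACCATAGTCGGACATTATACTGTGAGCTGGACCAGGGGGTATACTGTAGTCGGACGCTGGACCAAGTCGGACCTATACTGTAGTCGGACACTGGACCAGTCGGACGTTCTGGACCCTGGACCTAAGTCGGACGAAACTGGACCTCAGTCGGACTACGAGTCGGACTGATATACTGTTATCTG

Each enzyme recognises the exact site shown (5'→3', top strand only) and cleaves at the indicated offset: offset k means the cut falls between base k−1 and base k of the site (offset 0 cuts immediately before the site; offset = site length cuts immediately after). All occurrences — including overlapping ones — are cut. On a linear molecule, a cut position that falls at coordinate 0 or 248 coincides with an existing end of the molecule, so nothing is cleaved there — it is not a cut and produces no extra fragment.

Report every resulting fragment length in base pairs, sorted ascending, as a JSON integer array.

[5,7,7,8,8,8,9,9,9,9,9,9,10,10,11,11,11,11,12,12,13,14,17,19]

Scan for sites:
  PtaI CTGGACC/0: at [32, 62, 92, 122, 156, 174, 181, 202] ⇒ [32, 62, 92, 122, 156, 174, 181, 202]
  CdoIII TATACTGT/0: at [22, 51, 81, 105, 139, 234] ⇒ [22, 51, 81, 105, 139, 234]
  WciIV AGTCGGAC/0: at [5, 71, 113, 130, 147, 163, 190, 211, 223] ⇒ [5, 71, 113, 130, 147, 163, 190, 211, 223]

Pooled cuts: [5, 22, 32, 51, 62, 71, 81, 92, 105, 113, 122, 130, 139, 147, 156, 163, 174, 181, 190, 202, 211, 223, 234]

Fragments:
  [0,5): 5 bp
  [5,22): 17 bp
  [22,32): 10 bp
  [32,51): 19 bp
  [51,62): 11 bp
  [62,71): 9 bp
  [71,81): 10 bp
  [81,92): 11 bp
  [92,105): 13 bp
  [105,113): 8 bp
  [113,122): 9 bp
  [122,130): 8 bp
  [130,139): 9 bp
  [139,147): 8 bp
  [147,156): 9 bp
  [156,163): 7 bp
  [163,174): 11 bp
  [174,181): 7 bp
  [181,190): 9 bp
  [190,202): 12 bp
  [202,211): 9 bp
  [211,223): 12 bp
  [223,234): 11 bp
  [234,248): 14 bp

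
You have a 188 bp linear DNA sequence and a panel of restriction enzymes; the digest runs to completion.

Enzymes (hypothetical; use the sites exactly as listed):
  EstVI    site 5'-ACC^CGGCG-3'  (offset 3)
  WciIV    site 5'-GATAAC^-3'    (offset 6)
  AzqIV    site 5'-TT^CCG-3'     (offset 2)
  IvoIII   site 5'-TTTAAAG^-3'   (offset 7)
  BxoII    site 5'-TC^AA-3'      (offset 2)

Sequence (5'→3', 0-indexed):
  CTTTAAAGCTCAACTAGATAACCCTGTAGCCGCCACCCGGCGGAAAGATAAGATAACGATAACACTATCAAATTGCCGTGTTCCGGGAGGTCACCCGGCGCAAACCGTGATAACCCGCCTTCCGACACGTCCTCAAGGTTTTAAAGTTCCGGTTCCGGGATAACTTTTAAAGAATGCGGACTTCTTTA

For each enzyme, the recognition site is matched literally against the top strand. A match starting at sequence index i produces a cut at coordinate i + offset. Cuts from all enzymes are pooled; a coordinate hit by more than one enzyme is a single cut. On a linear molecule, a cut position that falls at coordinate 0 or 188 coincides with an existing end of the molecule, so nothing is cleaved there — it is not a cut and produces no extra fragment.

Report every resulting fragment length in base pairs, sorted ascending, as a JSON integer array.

Site scan:
  EstVI ACCCGGCG/3: at [34, 92] ⇒ [37, 95]
  WciIV GATAAC/6: at [16, 51, 57, 108, 158] ⇒ [22, 57, 63, 114, 164]
  AzqIV TTCCG/2: at [80, 119, 146, 152] ⇒ [82, 121, 148, 154]
  IvoIII TTTAAAG/7: at [1, 139, 165] ⇒ [8, 146, 172]
  BxoII TCAA/2: at [9, 67, 132] ⇒ [11, 69, 134]

All cut coordinates (distinct, sorted): [8, 11, 22, 37, 57, 63, 69, 82, 95, 114, 121, 134, 146, 148, 154, 164, 172]

Fragments:
  [0,8): 8 bp
  [8,11): 3 bp
  [11,22): 11 bp
  [22,37): 15 bp
  [37,57): 20 bp
  [57,63): 6 bp
  [63,69): 6 bp
  [69,82): 13 bp
  [82,95): 13 bp
  [95,114): 19 bp
  [114,121): 7 bp
  [121,134): 13 bp
  [134,146): 12 bp
  [146,148): 2 bp
  [148,154): 6 bp
  [154,164): 10 bp
  [164,172): 8 bp
  [172,188): 16 bp

[2,3,6,6,6,7,8,8,10,11,12,13,13,13,15,16,19,20]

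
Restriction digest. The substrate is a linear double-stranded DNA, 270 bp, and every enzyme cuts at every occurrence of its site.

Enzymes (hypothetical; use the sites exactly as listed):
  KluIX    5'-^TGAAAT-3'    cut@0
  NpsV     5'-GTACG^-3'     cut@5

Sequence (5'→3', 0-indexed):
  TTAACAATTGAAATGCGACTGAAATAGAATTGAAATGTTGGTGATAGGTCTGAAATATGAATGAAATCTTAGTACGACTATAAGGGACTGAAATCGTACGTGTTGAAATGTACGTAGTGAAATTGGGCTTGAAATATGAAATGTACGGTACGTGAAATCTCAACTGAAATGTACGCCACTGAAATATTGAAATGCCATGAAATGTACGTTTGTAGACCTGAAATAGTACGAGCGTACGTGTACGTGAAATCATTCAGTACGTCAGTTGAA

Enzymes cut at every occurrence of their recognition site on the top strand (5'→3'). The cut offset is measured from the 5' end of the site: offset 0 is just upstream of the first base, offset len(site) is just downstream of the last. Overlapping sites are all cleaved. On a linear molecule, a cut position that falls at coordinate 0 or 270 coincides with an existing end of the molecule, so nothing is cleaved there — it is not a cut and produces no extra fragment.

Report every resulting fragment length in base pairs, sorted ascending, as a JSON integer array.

Per-enzyme occurrences:
  KluIX (TGAAAT, off=0): starts [8, 19, 30, 50, 61, 88, 103, 117, 129, 136, 152, 164, 179, 187, 197, 218, 244] → cuts [8, 19, 30, 50, 61, 88, 103, 117, 129, 136, 152, 164, 179, 187, 197, 218, 244]
  NpsV (GTACG, off=5): starts [71, 95, 109, 142, 147, 170, 203, 225, 233, 239, 256] → cuts [76, 100, 114, 147, 152, 175, 208, 230, 238, 244, 261]

Pooled cuts: [8, 19, 30, 50, 61, 76, 88, 100, 103, 114, 117, 129, 136, 147, 152, 164, 175, 179, 187, 197, 208, 218, 230, 238, 244, 261]

Fragments:
  [0,8): 8 bp
  [8,19): 11 bp
  [19,30): 11 bp
  [30,50): 20 bp
  [50,61): 11 bp
  [61,76): 15 bp
  [76,88): 12 bp
  [88,100): 12 bp
  [100,103): 3 bp
  [103,114): 11 bp
  [114,117): 3 bp
  [117,129): 12 bp
  [129,136): 7 bp
  [136,147): 11 bp
  [147,152): 5 bp
  [152,164): 12 bp
  [164,175): 11 bp
  [175,179): 4 bp
  [179,187): 8 bp
  [187,197): 10 bp
  [197,208): 11 bp
  [208,218): 10 bp
  [218,230): 12 bp
  [230,238): 8 bp
  [238,244): 6 bp
  [244,261): 17 bp
  [261,270): 9 bp

[3,3,4,5,6,7,8,8,8,9,10,10,11,11,11,11,11,11,11,12,12,12,12,12,15,17,20]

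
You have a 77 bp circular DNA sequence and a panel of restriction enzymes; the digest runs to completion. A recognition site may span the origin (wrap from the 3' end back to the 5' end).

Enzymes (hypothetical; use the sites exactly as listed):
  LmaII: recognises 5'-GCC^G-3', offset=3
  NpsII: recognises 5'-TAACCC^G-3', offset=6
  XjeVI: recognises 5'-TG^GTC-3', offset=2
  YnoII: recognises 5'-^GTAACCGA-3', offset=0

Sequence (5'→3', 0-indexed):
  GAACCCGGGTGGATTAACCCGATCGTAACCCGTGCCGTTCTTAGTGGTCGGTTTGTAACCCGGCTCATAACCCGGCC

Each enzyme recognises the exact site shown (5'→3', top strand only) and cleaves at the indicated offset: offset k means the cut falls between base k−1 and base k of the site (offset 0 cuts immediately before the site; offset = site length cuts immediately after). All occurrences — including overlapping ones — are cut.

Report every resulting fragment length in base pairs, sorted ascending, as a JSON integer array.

Scan for sites:
  LmaII (GCCG, off=3): starts [33, 74] → cuts [0, 36]
  NpsII (TAACCCG, off=6): starts [14, 25, 55, 67] → cuts [20, 31, 61, 73]
  XjeVI (TGGTC, off=2): starts [44] → cuts [46]
  YnoII (GTAACCGA, off=0): no sites

Pooled cuts: [0, 20, 31, 36, 46, 61, 73]

Fragment lengths:
  0→20: 20 bp
  20→31: 11 bp
  31→36: 5 bp
  36→46: 10 bp
  46→61: 15 bp
  61→73: 12 bp
  73→0 (wrap): 77-73+0 = 4 bp

[4,5,10,11,12,15,20]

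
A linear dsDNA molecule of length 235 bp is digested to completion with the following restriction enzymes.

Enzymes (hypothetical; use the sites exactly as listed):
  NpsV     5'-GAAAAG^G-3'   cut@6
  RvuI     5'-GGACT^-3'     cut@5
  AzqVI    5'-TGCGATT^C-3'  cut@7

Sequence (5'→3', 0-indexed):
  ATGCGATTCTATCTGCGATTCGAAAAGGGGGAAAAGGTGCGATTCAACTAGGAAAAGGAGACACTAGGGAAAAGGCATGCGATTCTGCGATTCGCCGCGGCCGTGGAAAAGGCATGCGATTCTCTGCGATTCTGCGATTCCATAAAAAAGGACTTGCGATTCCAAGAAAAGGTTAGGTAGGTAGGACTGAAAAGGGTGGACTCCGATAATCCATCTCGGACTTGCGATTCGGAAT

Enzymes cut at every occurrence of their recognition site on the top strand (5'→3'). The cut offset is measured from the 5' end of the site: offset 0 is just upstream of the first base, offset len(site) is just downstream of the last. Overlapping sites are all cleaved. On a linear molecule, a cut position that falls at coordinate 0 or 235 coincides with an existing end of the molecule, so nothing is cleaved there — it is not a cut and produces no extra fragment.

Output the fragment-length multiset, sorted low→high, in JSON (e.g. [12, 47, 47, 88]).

Scan for sites:
  NpsV GAAAAGG/6: at [21, 30, 51, 68, 105, 165, 188] ⇒ [27, 36, 57, 74, 111, 171, 194]
  RvuI GGACT/5: at [149, 183, 197, 217] ⇒ [154, 188, 202, 222]
  AzqVI TGCGATTC/7: at [1, 13, 37, 77, 85, 114, 124, 132, 154, 222] ⇒ [8, 20, 44, 84, 92, 121, 131, 139, 161, 229]

Pooled cuts: [8, 20, 27, 36, 44, 57, 74, 84, 92, 111, 121, 131, 139, 154, 161, 171, 188, 194, 202, 222, 229]

Fragments:
  [0,8): 8 bp
  [8,20): 12 bp
  [20,27): 7 bp
  [27,36): 9 bp
  [36,44): 8 bp
  [44,57): 13 bp
  [57,74): 17 bp
  [74,84): 10 bp
  [84,92): 8 bp
  [92,111): 19 bp
  [111,121): 10 bp
  [121,131): 10 bp
  [131,139): 8 bp
  [139,154): 15 bp
  [154,161): 7 bp
  [161,171): 10 bp
  [171,188): 17 bp
  [188,194): 6 bp
  [194,202): 8 bp
  [202,222): 20 bp
  [222,229): 7 bp
  [229,235): 6 bp

[6,6,7,7,7,8,8,8,8,8,9,10,10,10,10,12,13,15,17,17,19,20]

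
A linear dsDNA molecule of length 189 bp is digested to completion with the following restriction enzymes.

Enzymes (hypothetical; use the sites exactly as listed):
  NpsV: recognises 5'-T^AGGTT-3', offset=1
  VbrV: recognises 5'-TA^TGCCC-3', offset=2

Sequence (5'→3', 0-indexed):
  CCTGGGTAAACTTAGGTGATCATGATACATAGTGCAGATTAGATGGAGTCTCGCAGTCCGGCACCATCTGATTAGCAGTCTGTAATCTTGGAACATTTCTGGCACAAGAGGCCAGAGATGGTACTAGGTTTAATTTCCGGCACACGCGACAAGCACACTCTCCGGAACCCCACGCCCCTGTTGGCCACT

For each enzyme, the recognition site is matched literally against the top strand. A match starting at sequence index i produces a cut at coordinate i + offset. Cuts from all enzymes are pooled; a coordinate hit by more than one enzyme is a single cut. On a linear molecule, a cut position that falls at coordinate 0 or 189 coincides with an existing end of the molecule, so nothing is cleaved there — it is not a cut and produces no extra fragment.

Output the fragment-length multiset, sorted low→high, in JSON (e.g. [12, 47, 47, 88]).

[64,125]

Site scan:
  NpsV (TAGGTT, off=1): starts [124] → cuts [125]
  VbrV (TATGCCC, off=2): no sites

Pooled cuts: [125]

Fragment lengths:
  [0,125): 125 bp
  [125,189): 64 bp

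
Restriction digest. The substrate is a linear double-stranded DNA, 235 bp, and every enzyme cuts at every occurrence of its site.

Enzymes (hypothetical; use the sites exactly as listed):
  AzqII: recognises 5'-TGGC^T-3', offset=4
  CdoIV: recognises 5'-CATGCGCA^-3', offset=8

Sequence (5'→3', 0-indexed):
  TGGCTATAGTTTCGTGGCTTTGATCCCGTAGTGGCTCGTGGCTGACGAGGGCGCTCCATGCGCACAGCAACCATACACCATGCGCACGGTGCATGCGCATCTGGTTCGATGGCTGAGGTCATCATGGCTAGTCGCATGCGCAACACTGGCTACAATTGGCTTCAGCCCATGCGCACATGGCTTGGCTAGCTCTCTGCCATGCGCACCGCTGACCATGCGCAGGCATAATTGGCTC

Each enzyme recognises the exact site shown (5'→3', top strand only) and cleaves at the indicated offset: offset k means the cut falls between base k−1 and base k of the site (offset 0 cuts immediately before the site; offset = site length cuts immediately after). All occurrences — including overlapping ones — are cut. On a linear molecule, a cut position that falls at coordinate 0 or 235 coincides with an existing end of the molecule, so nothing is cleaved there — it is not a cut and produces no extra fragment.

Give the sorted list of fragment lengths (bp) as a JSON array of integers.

[2,4,5,6,7,8,10,12,13,14,14,14,15,15,16,17,19,22,22]

Site scan:
  AzqII TGGCT/4: at [0, 14, 31, 38, 109, 124, 146, 156, 177, 182, 229] ⇒ [4, 18, 35, 42, 113, 128, 150, 160, 181, 186, 233]
  CdoIV CATGCGCA/8: at [56, 78, 91, 134, 167, 197, 213] ⇒ [64, 86, 99, 142, 175, 205, 221]

Pooled cuts: [4, 18, 35, 42, 64, 86, 99, 113, 128, 142, 150, 160, 175, 181, 186, 205, 221, 233]

Fragment lengths:
  [0,4): 4 bp
  [4,18): 14 bp
  [18,35): 17 bp
  [35,42): 7 bp
  [42,64): 22 bp
  [64,86): 22 bp
  [86,99): 13 bp
  [99,113): 14 bp
  [113,128): 15 bp
  [128,142): 14 bp
  [142,150): 8 bp
  [150,160): 10 bp
  [160,175): 15 bp
  [175,181): 6 bp
  [181,186): 5 bp
  [186,205): 19 bp
  [205,221): 16 bp
  [221,233): 12 bp
  [233,235): 2 bp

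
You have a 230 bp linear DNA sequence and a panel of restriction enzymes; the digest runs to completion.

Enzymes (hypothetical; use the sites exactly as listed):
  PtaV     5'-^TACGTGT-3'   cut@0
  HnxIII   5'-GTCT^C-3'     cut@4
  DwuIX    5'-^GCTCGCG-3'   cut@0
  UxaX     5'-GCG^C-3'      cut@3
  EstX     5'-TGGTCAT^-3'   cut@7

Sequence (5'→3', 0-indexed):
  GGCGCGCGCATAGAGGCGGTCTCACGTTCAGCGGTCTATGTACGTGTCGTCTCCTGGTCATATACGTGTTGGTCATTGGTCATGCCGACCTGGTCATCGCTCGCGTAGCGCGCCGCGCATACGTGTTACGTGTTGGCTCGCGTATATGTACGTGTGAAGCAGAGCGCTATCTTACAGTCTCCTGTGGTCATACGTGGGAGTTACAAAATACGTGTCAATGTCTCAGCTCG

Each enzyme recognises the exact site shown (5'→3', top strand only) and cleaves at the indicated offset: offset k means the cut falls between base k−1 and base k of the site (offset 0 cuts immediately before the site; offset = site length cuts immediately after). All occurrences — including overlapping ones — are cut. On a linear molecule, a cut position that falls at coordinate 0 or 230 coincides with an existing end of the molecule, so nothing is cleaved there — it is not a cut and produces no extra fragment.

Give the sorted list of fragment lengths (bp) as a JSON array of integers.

[1,1,2,2,2,2,4,5,7,7,7,9,9,11,12,12,13,14,14,14,14,15,17,18,18]

Per-enzyme occurrences:
  PtaV TACGTGT/0: at [40, 62, 119, 126, 148, 208] ⇒ [40, 62, 119, 126, 148, 208]
  HnxIII GTCTC/4: at [18, 48, 176, 219] ⇒ [22, 52, 180, 223]
  DwuIX GCTCGCG/0: at [98, 135] ⇒ [98, 135]
  UxaX GCGC/3: at [1, 3, 5, 107, 109, 114, 163] ⇒ [4, 6, 8, 110, 112, 117, 166]
  EstX TGGTCAT/7: at [54, 69, 76, 90, 184] ⇒ [61, 76, 83, 97, 191]

Pooled cuts: [4, 6, 8, 22, 40, 52, 61, 62, 76, 83, 97, 98, 110, 112, 117, 119, 126, 135, 148, 166, 180, 191, 208, 223]

Fragments:
  [0,4): 4 bp
  [4,6): 2 bp
  [6,8): 2 bp
  [8,22): 14 bp
  [22,40): 18 bp
  [40,52): 12 bp
  [52,61): 9 bp
  [61,62): 1 bp
  [62,76): 14 bp
  [76,83): 7 bp
  [83,97): 14 bp
  [97,98): 1 bp
  [98,110): 12 bp
  [110,112): 2 bp
  [112,117): 5 bp
  [117,119): 2 bp
  [119,126): 7 bp
  [126,135): 9 bp
  [135,148): 13 bp
  [148,166): 18 bp
  [166,180): 14 bp
  [180,191): 11 bp
  [191,208): 17 bp
  [208,223): 15 bp
  [223,230): 7 bp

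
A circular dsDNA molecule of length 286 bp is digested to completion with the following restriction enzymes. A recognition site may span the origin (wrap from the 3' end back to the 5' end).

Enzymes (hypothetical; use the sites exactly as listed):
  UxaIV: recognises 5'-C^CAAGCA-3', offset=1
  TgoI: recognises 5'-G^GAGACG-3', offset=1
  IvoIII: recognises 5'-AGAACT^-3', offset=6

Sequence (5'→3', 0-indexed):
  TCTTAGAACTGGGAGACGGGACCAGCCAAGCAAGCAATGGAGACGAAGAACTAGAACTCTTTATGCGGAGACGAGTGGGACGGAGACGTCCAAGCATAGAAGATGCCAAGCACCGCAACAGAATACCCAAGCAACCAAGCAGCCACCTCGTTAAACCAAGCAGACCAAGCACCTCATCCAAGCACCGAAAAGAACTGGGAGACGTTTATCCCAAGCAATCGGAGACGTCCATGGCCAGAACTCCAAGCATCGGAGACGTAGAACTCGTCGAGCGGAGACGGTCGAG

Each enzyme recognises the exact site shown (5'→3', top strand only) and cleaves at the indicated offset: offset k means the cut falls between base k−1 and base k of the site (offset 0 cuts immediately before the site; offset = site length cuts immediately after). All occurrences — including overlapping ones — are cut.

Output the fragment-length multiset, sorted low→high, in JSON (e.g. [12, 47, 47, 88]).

[1,2,2,6,8,8,9,9,9,9,10,13,13,13,13,13,14,15,16,18,21,21,21,22]

Per-enzyme occurrences:
  UxaIV CCAAGCA/1: at [25, 89, 105, 126, 134, 155, 164, 177, 210, 242] ⇒ [26, 90, 106, 127, 135, 156, 165, 178, 211, 243]
  TgoI GGAGACG/1: at [11, 38, 66, 81, 197, 220, 251, 273] ⇒ [12, 39, 67, 82, 198, 221, 252, 274]
  IvoIII AGAACT/6: at [4, 46, 52, 190, 236, 259] ⇒ [10, 52, 58, 196, 242, 265]

Pooled cuts: [10, 12, 26, 39, 52, 58, 67, 82, 90, 106, 127, 135, 156, 165, 178, 196, 198, 211, 221, 242, 243, 252, 265, 274]

Fragments:
  10→12: 2 bp
  12→26: 14 bp
  26→39: 13 bp
  39→52: 13 bp
  52→58: 6 bp
  58→67: 9 bp
  67→82: 15 bp
  82→90: 8 bp
  90→106: 16 bp
  106→127: 21 bp
  127→135: 8 bp
  135→156: 21 bp
  156→165: 9 bp
  165→178: 13 bp
  178→196: 18 bp
  196→198: 2 bp
  198→211: 13 bp
  211→221: 10 bp
  221→242: 21 bp
  242→243: 1 bp
  243→252: 9 bp
  252→265: 13 bp
  265→274: 9 bp
  274→10 (wrap): 286-274+10 = 22 bp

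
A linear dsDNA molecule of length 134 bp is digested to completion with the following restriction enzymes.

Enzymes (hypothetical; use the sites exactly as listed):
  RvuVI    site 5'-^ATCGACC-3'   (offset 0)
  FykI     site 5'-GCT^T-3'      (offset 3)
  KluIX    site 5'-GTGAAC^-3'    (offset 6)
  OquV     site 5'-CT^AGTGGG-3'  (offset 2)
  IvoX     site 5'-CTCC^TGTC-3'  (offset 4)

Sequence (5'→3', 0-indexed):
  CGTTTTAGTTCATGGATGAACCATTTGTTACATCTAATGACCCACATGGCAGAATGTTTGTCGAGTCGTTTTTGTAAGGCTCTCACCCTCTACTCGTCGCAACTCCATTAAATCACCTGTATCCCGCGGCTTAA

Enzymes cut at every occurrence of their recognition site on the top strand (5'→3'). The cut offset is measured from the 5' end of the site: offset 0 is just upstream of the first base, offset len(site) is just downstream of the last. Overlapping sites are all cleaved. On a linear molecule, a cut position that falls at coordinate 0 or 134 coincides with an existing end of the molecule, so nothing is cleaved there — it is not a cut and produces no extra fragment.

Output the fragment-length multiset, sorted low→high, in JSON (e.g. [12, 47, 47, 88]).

[3,131]

Site scan:
  RvuVI (ATCGACC, off=0): no sites
  FykI GCTT/3: at [128] ⇒ [131]
  KluIX (GTGAAC, off=6): no sites
  OquV (CTAGTGGG, off=2): no sites
  IvoX (CTCCTGTC, off=4): no sites

All cut coordinates (distinct, sorted): [131]

Fragments:
  [0,131): 131 bp
  [131,134): 3 bp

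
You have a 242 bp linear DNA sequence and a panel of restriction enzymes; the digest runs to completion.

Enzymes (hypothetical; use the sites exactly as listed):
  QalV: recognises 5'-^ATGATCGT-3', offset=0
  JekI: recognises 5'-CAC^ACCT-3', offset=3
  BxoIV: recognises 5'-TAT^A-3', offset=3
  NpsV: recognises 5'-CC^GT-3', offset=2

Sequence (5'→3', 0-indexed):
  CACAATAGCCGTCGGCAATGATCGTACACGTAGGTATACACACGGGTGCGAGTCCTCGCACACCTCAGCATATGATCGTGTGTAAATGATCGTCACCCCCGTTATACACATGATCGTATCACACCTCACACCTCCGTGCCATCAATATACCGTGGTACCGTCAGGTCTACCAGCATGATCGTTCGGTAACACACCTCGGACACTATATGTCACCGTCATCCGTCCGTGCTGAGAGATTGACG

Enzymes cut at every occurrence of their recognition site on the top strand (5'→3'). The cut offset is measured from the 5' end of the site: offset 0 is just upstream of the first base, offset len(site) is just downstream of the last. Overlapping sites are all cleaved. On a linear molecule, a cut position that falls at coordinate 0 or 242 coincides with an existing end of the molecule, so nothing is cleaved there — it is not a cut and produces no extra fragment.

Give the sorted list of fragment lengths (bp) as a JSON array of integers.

Scan for sites:
  QalV (ATGATCGT, off=0): starts [17, 71, 85, 109, 174] → cuts [17, 71, 85, 109, 174]
  JekI (CACACCT, off=3): starts [58, 119, 126, 189] → cuts [61, 122, 129, 192]
  BxoIV (TATA, off=3): starts [34, 102, 145, 203] → cuts [37, 105, 148, 206]
  NpsV (CCGT, off=2): starts [8, 98, 133, 149, 157, 212, 219, 223] → cuts [10, 100, 135, 151, 159, 214, 221, 225]

All cut coordinates (distinct, sorted): [10, 17, 37, 61, 71, 85, 100, 105, 109, 122, 129, 135, 148, 151, 159, 174, 192, 206, 214, 221, 225]

Fragment lengths:
  [0,10): 10 bp
  [10,17): 7 bp
  [17,37): 20 bp
  [37,61): 24 bp
  [61,71): 10 bp
  [71,85): 14 bp
  [85,100): 15 bp
  [100,105): 5 bp
  [105,109): 4 bp
  [109,122): 13 bp
  [122,129): 7 bp
  [129,135): 6 bp
  [135,148): 13 bp
  [148,151): 3 bp
  [151,159): 8 bp
  [159,174): 15 bp
  [174,192): 18 bp
  [192,206): 14 bp
  [206,214): 8 bp
  [214,221): 7 bp
  [221,225): 4 bp
  [225,242): 17 bp

[3,4,4,5,6,7,7,7,8,8,10,10,13,13,14,14,15,15,17,18,20,24]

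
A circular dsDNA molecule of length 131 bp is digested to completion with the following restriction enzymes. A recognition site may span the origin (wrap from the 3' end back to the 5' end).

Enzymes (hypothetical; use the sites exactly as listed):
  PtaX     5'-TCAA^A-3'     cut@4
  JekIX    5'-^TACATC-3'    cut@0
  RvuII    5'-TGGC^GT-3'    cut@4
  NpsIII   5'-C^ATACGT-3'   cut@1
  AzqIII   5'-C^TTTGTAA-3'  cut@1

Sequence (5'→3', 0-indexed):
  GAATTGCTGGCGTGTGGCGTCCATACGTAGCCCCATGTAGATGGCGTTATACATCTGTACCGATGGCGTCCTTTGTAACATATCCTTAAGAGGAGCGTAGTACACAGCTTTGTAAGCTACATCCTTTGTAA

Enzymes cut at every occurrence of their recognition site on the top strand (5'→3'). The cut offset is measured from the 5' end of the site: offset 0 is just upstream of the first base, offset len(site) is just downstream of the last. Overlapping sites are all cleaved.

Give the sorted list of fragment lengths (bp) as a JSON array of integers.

Site scan:
  PtaX (TCAAA, off=4): no sites
  JekIX (TACATC, off=0): starts [49, 117] → cuts [49, 117]
  RvuII (TGGCGT, off=4): starts [7, 14, 41, 63] → cuts [11, 18, 45, 67]
  NpsIII (CATACGT, off=1): starts [21] → cuts [22]
  AzqIII (CTTTGTAA, off=1): starts [70, 107, 123] → cuts [71, 108, 124]

All cut coordinates (distinct, sorted): [11, 18, 22, 45, 49, 67, 71, 108, 117, 124]

Fragment lengths:
  11→18: 7 bp
  18→22: 4 bp
  22→45: 23 bp
  45→49: 4 bp
  49→67: 18 bp
  67→71: 4 bp
  71→108: 37 bp
  108→117: 9 bp
  117→124: 7 bp
  124→11 (wrap): 131-124+11 = 18 bp

[4,4,4,7,7,9,18,18,23,37]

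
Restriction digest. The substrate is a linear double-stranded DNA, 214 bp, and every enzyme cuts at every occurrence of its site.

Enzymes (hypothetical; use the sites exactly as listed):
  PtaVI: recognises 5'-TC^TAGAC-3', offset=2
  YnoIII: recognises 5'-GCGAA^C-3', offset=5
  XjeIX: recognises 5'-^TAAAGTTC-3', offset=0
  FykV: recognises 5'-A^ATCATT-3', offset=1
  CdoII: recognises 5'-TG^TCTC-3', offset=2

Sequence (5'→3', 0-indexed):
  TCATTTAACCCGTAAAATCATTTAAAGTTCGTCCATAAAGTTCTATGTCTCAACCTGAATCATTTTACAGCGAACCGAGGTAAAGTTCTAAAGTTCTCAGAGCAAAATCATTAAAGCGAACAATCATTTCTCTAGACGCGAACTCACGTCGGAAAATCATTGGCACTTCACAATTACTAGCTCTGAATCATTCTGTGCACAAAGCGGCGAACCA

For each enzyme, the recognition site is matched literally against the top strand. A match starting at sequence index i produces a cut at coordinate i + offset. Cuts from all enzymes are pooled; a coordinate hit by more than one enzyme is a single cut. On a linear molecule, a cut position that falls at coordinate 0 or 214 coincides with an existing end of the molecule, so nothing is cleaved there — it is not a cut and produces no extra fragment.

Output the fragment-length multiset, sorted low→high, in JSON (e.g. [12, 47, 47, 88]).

[2,3,6,6,8,10,10,11,12,13,13,14,16,16,18,25,31]

Site scan:
  PtaVI TCTAGAC/2: at [130] ⇒ [132]
  YnoIII GCGAAC/5: at [69, 115, 137, 206] ⇒ [74, 120, 142, 211]
  XjeIX TAAAGTTC/0: at [22, 35, 80, 88] ⇒ [22, 35, 80, 88]
  FykV AATCATT/1: at [15, 57, 105, 121, 154, 185] ⇒ [16, 58, 106, 122, 155, 186]
  CdoII TGTCTC/2: at [45] ⇒ [47]

All cut coordinates (distinct, sorted): [16, 22, 35, 47, 58, 74, 80, 88, 106, 120, 122, 132, 142, 155, 186, 211]

Fragment lengths:
  [0,16): 16 bp
  [16,22): 6 bp
  [22,35): 13 bp
  [35,47): 12 bp
  [47,58): 11 bp
  [58,74): 16 bp
  [74,80): 6 bp
  [80,88): 8 bp
  [88,106): 18 bp
  [106,120): 14 bp
  [120,122): 2 bp
  [122,132): 10 bp
  [132,142): 10 bp
  [142,155): 13 bp
  [155,186): 31 bp
  [186,211): 25 bp
  [211,214): 3 bp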